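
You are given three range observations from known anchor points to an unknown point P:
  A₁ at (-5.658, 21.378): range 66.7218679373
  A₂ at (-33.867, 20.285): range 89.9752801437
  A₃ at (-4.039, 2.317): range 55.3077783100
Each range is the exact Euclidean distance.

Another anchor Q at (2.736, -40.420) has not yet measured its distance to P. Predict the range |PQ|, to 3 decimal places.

48.078

eq1: (x + 5.658)² + (y − 21.378)² = 66.7218679373²
eq2: (x + 33.867)² + (y − 20.285)² = 89.9752801437²
eq3: (x + 4.039)² + (y − 2.317)² = 55.3077783100²
eq2−eq3, eq2−eq1 (x²,y² cancel):
  59.656·x − 35.936·y = 3499.827791
  56.418·x + 2.186·y = 2574.320310
det = 59.656·2.186 − -35.936·56.418 = 2157.845264
x = (3499.827791·2.186 − -35.936·2574.320310) / 2157.845264 = 46.417322
y = (59.656·2574.320310 − 3499.827791·56.418) / 2157.845264 = -20.334930
|P − Q| = √((46.417322 − 2.736)² + (-20.334930 − -40.420)²) = 48.077728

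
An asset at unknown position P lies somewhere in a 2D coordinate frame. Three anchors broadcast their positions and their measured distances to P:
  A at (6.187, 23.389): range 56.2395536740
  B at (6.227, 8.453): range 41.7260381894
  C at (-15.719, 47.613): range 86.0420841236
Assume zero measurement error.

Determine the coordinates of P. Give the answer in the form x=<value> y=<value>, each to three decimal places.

x=17.768 y=-31.645

eq1: (x − 6.187)² + (y − 23.389)² = 56.2395536740²
eq2: (x − 6.227)² + (y − 8.453)² = 41.7260381894²
eq3: (x + 15.719)² + (y − 47.613)² = 86.0420841236²
eq3−eq2, eq3−eq1 (x²,y² cancel):
  43.892·x − 78.320·y = 3258.321985
  43.812·x − 48.448·y = 2311.592403
det = 43.892·-48.448 − -78.320·43.812 = 1304.876224
x = (3258.321985·-48.448 − -78.320·2311.592403) / 1304.876224 = 17.767764
y = (43.892·2311.592403 − 3258.321985·43.812) / 1304.876224 = -31.645292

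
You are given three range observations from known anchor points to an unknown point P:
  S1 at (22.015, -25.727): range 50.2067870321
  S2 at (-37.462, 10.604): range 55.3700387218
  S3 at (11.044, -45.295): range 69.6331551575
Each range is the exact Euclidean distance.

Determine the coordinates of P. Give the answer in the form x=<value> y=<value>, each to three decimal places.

x=16.227 y=24.145

eq1: (x − 22.015)² + (y + 25.727)² = 50.2067870321²
eq2: (x + 37.462)² + (y − 10.604)² = 55.3700387218²
eq3: (x − 11.044)² + (y + 45.295)² = 69.6331551575²
eq3−eq2, eq3−eq1 (x²,y² cancel):
  -97.012·x + 111.798·y = 1125.174408
  21.942·x + 39.136·y = 1300.986626
det = -97.012·39.136 − 111.798·21.942 = -6249.733348
x = (1125.174408·39.136 − 111.798·1300.986626) / -6249.733348 = 16.226753
y = (-97.012·1300.986626 − 1125.174408·21.942) / -6249.733348 = 24.145013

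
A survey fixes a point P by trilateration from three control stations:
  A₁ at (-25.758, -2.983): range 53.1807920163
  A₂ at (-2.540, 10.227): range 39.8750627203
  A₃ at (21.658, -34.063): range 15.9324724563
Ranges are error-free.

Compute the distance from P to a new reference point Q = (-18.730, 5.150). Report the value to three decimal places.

eq1: (x + 25.758)² + (y + 2.983)² = 53.1807920163²
eq2: (x + 2.540)² + (y − 10.227)² = 39.8750627203²
eq3: (x − 21.658)² + (y + 34.063)² = 15.9324724563²
eq1−eq2, eq1−eq3 (x²,y² cancel):
  46.436·x + 26.420·y = 676.846289
  94.832·x − 62.160·y = 3531.337041
det = 46.436·-62.160 − 26.420·94.832 = -5391.923200
x = (676.846289·-62.160 − 26.420·3531.337041) / -5391.923200 = 25.106198
y = (46.436·3531.337041 − 676.846289·94.832) / -5391.923200 = -18.508142
|P − Q| = √((25.106198 − -18.730)² + (-18.508142 − 5.150)²) = 49.812849

49.813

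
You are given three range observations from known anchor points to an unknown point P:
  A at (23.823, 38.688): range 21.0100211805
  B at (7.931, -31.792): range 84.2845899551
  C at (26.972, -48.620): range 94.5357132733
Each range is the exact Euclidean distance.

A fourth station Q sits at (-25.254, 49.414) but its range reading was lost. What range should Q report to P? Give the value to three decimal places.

69.491

eq1: (x − 23.823)² + (y − 38.688)² = 21.0100211805²
eq2: (x − 7.931)² + (y + 31.792)² = 84.2845899551²
eq3: (x − 26.972)² + (y + 48.620)² = 94.5357132733²
eq1−eq3, eq1−eq2 (x²,y² cancel):
  6.298·x − 174.616·y = -7468.483583
  -31.784·x − 140.960·y = -7653.135762
det = 6.298·-140.960 − -174.616·-31.784 = -6437.761024
x = (-7468.483583·-140.960 − -174.616·-7653.135762) / -6437.761024 = 44.052972
y = (6.298·-7653.135762 − -7468.483583·-31.784) / -6437.761024 = 44.359791
|P − Q| = √((44.052972 − -25.254)² + (44.359791 − 49.414)²) = 69.491017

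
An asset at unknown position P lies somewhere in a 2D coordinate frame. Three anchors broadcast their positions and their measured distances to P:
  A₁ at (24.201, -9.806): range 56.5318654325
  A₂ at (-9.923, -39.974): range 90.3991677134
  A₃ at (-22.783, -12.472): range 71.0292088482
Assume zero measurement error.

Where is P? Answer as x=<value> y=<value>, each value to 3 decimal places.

x=17.131 y=46.282

eq1: (x − 24.201)² + (y + 9.806)² = 56.5318654325²
eq2: (x + 9.923)² + (y + 39.974)² = 90.3991677134²
eq3: (x + 22.783)² + (y + 12.472)² = 71.0292088482²
eq1−eq2, eq1−eq3 (x²,y² cancel):
  -68.248·x − 60.336·y = -3961.617146
  -93.968·x − 5.332·y = -1856.526864
det = -68.248·-5.332 − -60.336·-93.968 = -5305.754912
x = (-3961.617146·-5.332 − -60.336·-1856.526864) / -5305.754912 = 17.130844
y = (-68.248·-1856.526864 − -3961.617146·-93.968) / -5305.754912 = 46.282009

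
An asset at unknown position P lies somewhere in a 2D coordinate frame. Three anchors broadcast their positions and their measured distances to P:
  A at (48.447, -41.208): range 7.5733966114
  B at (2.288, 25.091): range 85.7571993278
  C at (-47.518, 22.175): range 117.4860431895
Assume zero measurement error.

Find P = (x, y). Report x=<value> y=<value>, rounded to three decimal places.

eq1: (x − 48.447)² + (y + 41.208)² = 7.5733966114²
eq2: (x − 2.288)² + (y − 25.091)² = 85.7571993278²
eq3: (x + 47.518)² + (y − 22.175)² = 117.4860431895²
eq2−eq3, eq2−eq1 (x²,y² cancel):
  -99.612·x − 5.832·y = -4333.775384
  92.318·x − 132.598·y = 10707.358748
det = -99.612·-132.598 − -5.832·92.318 = 13746.750552
x = (-4333.775384·-132.598 − -5.832·10707.358748) / 13746.750552 = 46.345154
y = (-99.612·10707.358748 − -4333.775384·92.318) / 13746.750552 = -48.483890

x=46.345 y=-48.484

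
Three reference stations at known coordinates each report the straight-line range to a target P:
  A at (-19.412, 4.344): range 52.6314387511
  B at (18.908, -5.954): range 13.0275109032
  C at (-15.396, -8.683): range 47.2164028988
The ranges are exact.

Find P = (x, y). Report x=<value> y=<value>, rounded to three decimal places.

x=31.811 y=-7.750

eq1: (x + 19.412)² + (y − 4.344)² = 52.6314387511²
eq2: (x − 18.908)² + (y + 5.954)² = 13.0275109032²
eq3: (x + 15.396)² + (y + 8.683)² = 47.2164028988²
eq1−eq3, eq1−eq2 (x²,y² cancel):
  8.032·x − 26.054·y = 457.414867
  76.640·x − 20.596·y = 2597.618805
det = 8.032·-20.596 − -26.054·76.640 = 1831.351488
x = (457.414867·-20.596 − -26.054·2597.618805) / 1831.351488 = 31.811176
y = (8.032·2597.618805 − 457.414867·76.640) / 1831.351488 = -7.749578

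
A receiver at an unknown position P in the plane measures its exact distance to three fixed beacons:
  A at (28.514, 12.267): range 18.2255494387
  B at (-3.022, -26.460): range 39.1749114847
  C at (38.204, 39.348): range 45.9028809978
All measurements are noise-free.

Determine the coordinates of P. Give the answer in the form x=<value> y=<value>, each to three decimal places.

eq1: (x − 28.514)² + (y − 12.267)² = 18.2255494387²
eq2: (x + 3.022)² + (y + 26.460)² = 39.1749114847²
eq3: (x − 38.204)² + (y − 39.348)² = 45.9028809978²
eq2−eq1, eq2−eq3 (x²,y² cancel):
  63.072·x + 77.454·y = 1456.766438
  82.452·x + 131.616·y = 1726.145842
det = 63.072·131.616 − 77.454·82.452 = 1915.047144
x = (1456.766438·131.616 − 77.454·1726.145842) / 1915.047144 = 30.305714
y = (63.072·1726.145842 − 1456.766438·82.452) / 1915.047144 = -5.870266

x=30.306 y=-5.870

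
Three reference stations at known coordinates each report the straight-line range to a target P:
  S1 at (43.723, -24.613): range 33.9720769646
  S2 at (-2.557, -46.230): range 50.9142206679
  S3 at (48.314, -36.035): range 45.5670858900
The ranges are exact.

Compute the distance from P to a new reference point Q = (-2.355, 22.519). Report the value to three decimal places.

31.943

eq1: (x − 43.723)² + (y + 24.613)² = 33.9720769646²
eq2: (x + 2.557)² + (y + 46.230)² = 50.9142206679²
eq3: (x − 48.314)² + (y + 36.035)² = 45.5670858900²
eq3−eq2, eq3−eq1 (x²,y² cancel):
  -101.742·x − 20.390·y = -2004.911222
  -9.182·x + 22.844·y = -193.006020
det = -101.742·22.844 − -20.390·-9.182 = -2511.415228
x = (-2004.911222·22.844 − -20.390·-193.006020) / -2511.415228 = 19.803808
y = (-101.742·-193.006020 − -2004.911222·-9.182) / -2511.415228 = -0.488857
|P − Q| = √((19.803808 − -2.355)² + (-0.488857 − 22.519)²) = 31.943298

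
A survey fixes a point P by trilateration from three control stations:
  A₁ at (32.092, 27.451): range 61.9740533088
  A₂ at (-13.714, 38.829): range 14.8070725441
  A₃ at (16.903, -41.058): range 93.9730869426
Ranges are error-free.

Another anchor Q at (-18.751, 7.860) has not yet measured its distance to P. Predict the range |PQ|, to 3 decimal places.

eq1: (x − 32.092)² + (y − 27.451)² = 61.9740533088²
eq2: (x + 13.714)² + (y − 38.829)² = 14.8070725441²
eq3: (x − 16.903)² + (y + 41.058)² = 93.9730869426²
eq1−eq3, eq1−eq2 (x²,y² cancel):
  -30.378·x − 137.018·y = -4802.140878
  -91.612·x + 22.756·y = 3533.845058
det = -30.378·22.756 − -137.018·-91.612 = -13243.774784
x = (-4802.140878·22.756 − -137.018·3533.845058) / -13243.774784 = -28.309366
y = (-30.378·3533.845058 − -4802.140878·-91.612) / -13243.774784 = 41.323934
|P − Q| = √((-28.309366 − -18.751)² + (41.323934 − 7.860)²) = 34.802259

34.802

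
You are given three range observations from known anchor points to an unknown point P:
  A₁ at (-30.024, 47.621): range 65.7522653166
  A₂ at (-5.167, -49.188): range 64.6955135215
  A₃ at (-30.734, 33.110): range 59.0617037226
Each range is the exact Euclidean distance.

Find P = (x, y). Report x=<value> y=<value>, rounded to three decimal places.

eq1: (x + 30.024)² + (y − 47.621)² = 65.7522653166²
eq2: (x + 5.167)² + (y + 49.188)² = 64.6955135215²
eq3: (x + 30.734)² + (y − 33.110)² = 59.0617037226²
eq2−eq1, eq2−eq3 (x²,y² cancel):
  -49.714·x + 193.618·y = 585.192060
  -51.134·x + 164.596·y = 291.918246
det = -49.714·164.596 − 193.618·-51.134 = 1717.737268
x = (585.192060·164.596 − 193.618·291.918246) / 1717.737268 = 23.169809
y = (-49.714·291.918246 − 585.192060·-51.134) / 1717.737268 = 8.971562

x=23.170 y=8.972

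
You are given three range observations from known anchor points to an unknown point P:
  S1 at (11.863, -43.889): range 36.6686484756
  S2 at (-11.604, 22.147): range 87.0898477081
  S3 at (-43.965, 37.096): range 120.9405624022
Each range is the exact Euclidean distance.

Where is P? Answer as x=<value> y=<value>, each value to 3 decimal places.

x=48.414 y=-40.959

eq1: (x − 11.863)² + (y + 43.889)² = 36.6686484756²
eq2: (x + 11.604)² + (y − 22.147)² = 87.0898477081²
eq3: (x + 43.965)² + (y − 37.096)² = 120.9405624022²
eq3−eq1, eq3−eq2 (x²,y² cancel):
  111.656·x − 161.970·y = 12039.970502
  64.722·x − 29.898·y = 4358.086044
det = 111.656·-29.898 − -161.970·64.722 = 7144.731252
x = (12039.970502·-29.898 − -161.970·4358.086044) / 7144.731252 = 48.414439
y = (111.656·4358.086044 − 12039.970502·64.722) / 7144.731252 = -40.959485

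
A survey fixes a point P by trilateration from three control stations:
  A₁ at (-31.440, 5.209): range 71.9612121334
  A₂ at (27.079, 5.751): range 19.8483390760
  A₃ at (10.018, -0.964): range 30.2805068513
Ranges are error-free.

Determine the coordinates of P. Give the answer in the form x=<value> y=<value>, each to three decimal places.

x=38.845 y=-10.234

eq1: (x + 31.440)² + (y − 5.209)² = 71.9612121334²
eq2: (x − 27.079)² + (y − 5.751)² = 19.8483390760²
eq3: (x − 10.018)² + (y + 0.964)² = 30.2805068513²
eq1−eq3, eq1−eq2 (x²,y² cancel):
  82.916·x − 12.346·y = 3347.189296
  117.038·x + 1.084·y = 4535.198449
det = 82.916·1.084 − -12.346·117.038 = 1534.832092
x = (3347.189296·1.084 − -12.346·4535.198449) / 1534.832092 = 38.844583
y = (82.916·4535.198449 − 3347.189296·117.038) / 1534.832092 = -10.234231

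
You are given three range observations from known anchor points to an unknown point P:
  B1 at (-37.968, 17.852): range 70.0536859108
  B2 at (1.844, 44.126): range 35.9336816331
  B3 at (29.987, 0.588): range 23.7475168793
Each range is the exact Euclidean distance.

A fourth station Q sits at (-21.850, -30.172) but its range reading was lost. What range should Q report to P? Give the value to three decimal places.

76.426

eq1: (x + 37.968)² + (y − 17.852)² = 70.0536859108²
eq2: (x − 1.844)² + (y − 44.126)² = 35.9336816331²
eq3: (x − 29.987)² + (y − 0.588)² = 23.7475168793²
eq2−eq1, eq2−eq3 (x²,y² cancel):
  -79.624·x − 52.548·y = -3806.530718
  56.286·x − 87.076·y = -323.653381
det = -79.624·-87.076 − -52.548·56.286 = 9891.056152
x = (-3806.530718·-87.076 − -52.548·-323.653381) / 9891.056152 = 31.791360
y = (-79.624·-323.653381 − -3806.530718·56.286) / 9891.056152 = 24.266869
|P − Q| = √((31.791360 − -21.850)² + (24.266869 − -30.172)²) = 76.426344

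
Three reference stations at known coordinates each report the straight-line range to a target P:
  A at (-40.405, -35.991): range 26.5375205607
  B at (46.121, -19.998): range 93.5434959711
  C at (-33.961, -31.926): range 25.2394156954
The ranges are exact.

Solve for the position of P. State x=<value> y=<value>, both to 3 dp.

x=-46.915 y=-10.264

eq1: (x + 40.405)² + (y + 35.991)² = 26.5375205607²
eq2: (x − 46.121)² + (y + 19.998)² = 93.5434959711²
eq3: (x + 33.961)² + (y + 31.926)² = 25.2394156954²
eq3−eq2, eq3−eq1 (x²,y² cancel):
  160.164·x + 23.856·y = -7758.909886
  -12.888·x − 8.130·y = 688.085216
det = 160.164·-8.130 − 23.856·-12.888 = -994.677192
x = (-7758.909886·-8.130 − 23.856·688.085216) / -994.677192 = -46.914694
y = (160.164·688.085216 − -7758.909886·-12.888) / -994.677192 = -10.264285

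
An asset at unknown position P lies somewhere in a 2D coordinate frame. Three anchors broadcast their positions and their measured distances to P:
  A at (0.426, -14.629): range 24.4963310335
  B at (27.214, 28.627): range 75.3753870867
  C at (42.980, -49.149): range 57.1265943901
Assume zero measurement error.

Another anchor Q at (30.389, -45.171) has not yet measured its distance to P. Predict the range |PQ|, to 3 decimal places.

eq1: (x − 0.426)² + (y + 14.629)² = 24.4963310335²
eq2: (x − 27.214)² + (y − 28.627)² = 75.3753870867²
eq3: (x − 42.980)² + (y + 49.149)² = 57.1265943901²
eq2−eq1, eq2−eq3 (x²,y² cancel):
  -53.576·x − 86.512·y = 3735.460936
  31.532·x − 155.552·y = 5120.798868
det = -53.576·-155.552 − -86.512·31.532 = 11061.750336
x = (3735.460936·-155.552 − -86.512·5120.798868) / 11061.750336 = -12.479749
y = (-53.576·5120.798868 − 3735.460936·31.532) / 11061.750336 = -35.449948
|P − Q| = √((-12.479749 − 30.389)² + (-35.449948 − -45.171)²) = 43.957121

43.957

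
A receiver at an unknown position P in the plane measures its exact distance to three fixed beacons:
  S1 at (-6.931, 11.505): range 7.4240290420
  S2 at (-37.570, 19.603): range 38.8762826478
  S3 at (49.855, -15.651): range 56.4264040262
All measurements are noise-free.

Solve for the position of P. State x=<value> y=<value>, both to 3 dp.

x=0.491 y=11.683

eq1: (x + 6.931)² + (y − 11.505)² = 7.4240290420²
eq2: (x + 37.570)² + (y − 19.603)² = 38.8762826478²
eq3: (x − 49.855)² + (y + 15.651)² = 56.4264040262²
eq3−eq2, eq3−eq1 (x²,y² cancel):
  -174.850·x + 70.508·y = 737.881402
  -113.572·x + 54.312·y = 578.751824
det = -174.850·54.312 − 70.508·-113.572 = -1488.718624
x = (737.881402·54.312 − 70.508·578.751824) / -1488.718624 = 0.490905
y = (-174.850·578.751824 − 737.881402·-113.572) / -1488.718624 = 11.682590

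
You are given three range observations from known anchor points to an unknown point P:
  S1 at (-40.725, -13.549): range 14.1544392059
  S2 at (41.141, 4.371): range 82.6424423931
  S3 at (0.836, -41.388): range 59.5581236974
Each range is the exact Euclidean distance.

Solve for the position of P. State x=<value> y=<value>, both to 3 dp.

eq1: (x + 40.725)² + (y + 13.549)² = 14.1544392059²
eq2: (x − 41.141)² + (y − 4.371)² = 82.6424423931²
eq3: (x − 0.836)² + (y + 41.388)² = 59.5581236974²
eq2−eq1, eq2−eq3 (x²,y² cancel):
  -163.732·x − 35.840·y = 6759.838639
  -80.610·x − 91.518·y = 3284.581104
det = -163.732·-91.518 − -35.840·-80.610 = 12095.362776
x = (6759.838639·-91.518 − -35.840·3284.581104) / 12095.362776 = -41.414841
y = (-163.732·3284.581104 − 6759.838639·-80.610) / 12095.362776 = 0.588619

x=-41.415 y=0.589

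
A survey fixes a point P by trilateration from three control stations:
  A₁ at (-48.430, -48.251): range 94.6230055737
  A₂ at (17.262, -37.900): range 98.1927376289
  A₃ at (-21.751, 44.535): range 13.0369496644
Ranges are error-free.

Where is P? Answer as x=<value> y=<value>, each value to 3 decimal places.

x=-34.761 y=45.379

eq1: (x + 48.430)² + (y + 48.251)² = 94.6230055737²
eq2: (x − 17.262)² + (y + 37.900)² = 98.1927376289²
eq3: (x + 21.751)² + (y − 44.535)² = 13.0369496644²
eq1−eq3, eq1−eq2 (x²,y² cancel):
  53.358·x + 185.572·y = 6566.399452
  131.384·x + 20.702·y = -3627.537796
det = 53.358·20.702 − 185.572·131.384 = -23276.574332
x = (6566.399452·20.702 − 185.572·-3627.537796) / -23276.574332 = -34.760572
y = (53.358·-3627.537796 − 6566.399452·131.384) / -23276.574332 = 45.379443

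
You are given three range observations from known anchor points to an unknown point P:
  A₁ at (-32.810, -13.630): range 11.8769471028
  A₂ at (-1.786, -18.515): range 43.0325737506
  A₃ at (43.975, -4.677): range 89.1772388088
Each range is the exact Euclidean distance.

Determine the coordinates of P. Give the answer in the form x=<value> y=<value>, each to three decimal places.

x=-44.644 y=-14.641

eq1: (x + 32.810)² + (y + 13.630)² = 11.8769471028²
eq2: (x + 1.786)² + (y + 18.515)² = 43.0325737506²
eq3: (x − 43.975)² + (y + 4.677)² = 89.1772388088²
eq2−eq1, eq2−eq3 (x²,y² cancel):
  -62.048·x + 9.770·y = 2627.018510
  91.522·x + 27.676·y = -4491.097585
det = -62.048·27.676 − 9.770·91.522 = -2611.410388
x = (2627.018510·27.676 − 9.770·-4491.097585) / -2611.410388 = -44.643840
y = (-62.048·-4491.097585 − 2627.018510·91.522) / -2611.410388 = -14.640991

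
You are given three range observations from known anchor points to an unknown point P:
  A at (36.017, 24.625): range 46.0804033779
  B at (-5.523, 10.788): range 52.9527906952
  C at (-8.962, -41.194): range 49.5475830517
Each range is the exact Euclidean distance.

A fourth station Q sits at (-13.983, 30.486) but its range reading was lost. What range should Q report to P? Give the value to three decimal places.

eq1: (x − 36.017)² + (y − 24.625)² = 46.0804033779²
eq2: (x + 5.523)² + (y − 10.788)² = 52.9527906952²
eq3: (x + 8.962)² + (y + 41.194)² = 49.5475830517²
eq3−eq2, eq3−eq1 (x²,y² cancel):
  6.878·x + 103.964·y = -1979.413663
  89.958·x + 131.638·y = 457.911245
det = 6.878·131.638 − 103.964·89.958 = -8446.987348
x = (-1979.413663·131.638 − 103.964·457.911245) / -8446.987348 = 36.483107
y = (6.878·457.911245 − -1979.413663·89.958) / -8446.987348 = -21.453046
|P − Q| = √((36.483107 − -13.983)² + (-21.453046 − 30.486)²) = 72.418868

72.419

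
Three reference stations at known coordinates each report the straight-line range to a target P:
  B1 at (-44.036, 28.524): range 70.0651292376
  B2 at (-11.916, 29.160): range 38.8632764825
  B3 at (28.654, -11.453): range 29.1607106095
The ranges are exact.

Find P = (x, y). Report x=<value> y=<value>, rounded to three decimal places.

eq1: (x + 44.036)² + (y − 28.524)² = 70.0651292376²
eq2: (x + 11.916)² + (y − 29.160)² = 38.8632764825²
eq3: (x − 28.654)² + (y + 11.453)² = 29.1607106095²
eq3−eq2, eq3−eq1 (x²,y² cancel):
  -81.140·x + 81.226·y = -619.933485
  -145.380·x + 79.954·y = -2258.210345
det = -81.140·79.954 − 81.226·-145.380 = 5321.168320
x = (-619.933485·79.954 − 81.226·-2258.210345) / 5321.168320 = 25.155985
y = (-81.140·-2258.210345 − -619.933485·-145.380) / 5321.168320 = 17.497146

x=25.156 y=17.497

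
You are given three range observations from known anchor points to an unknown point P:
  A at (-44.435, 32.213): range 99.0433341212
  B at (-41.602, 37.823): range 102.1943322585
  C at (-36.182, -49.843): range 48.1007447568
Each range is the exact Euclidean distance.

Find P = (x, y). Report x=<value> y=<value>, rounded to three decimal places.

x=11.915 y=-49.238

eq1: (x + 44.435)² + (y − 32.213)² = 99.0433341212²
eq2: (x + 41.602)² + (y − 37.823)² = 102.1943322585²
eq3: (x + 36.182)² + (y + 49.843)² = 48.1007447568²
eq1−eq3, eq1−eq2 (x²,y² cancel):
  16.506·x − 164.112·y = 8277.215567
  5.666·x + 11.220·y = -484.940373
det = 16.506·11.220 − -164.112·5.666 = 1115.055912
x = (8277.215567·11.220 − -164.112·-484.940373) / 1115.055912 = 11.914940
y = (16.506·-484.940373 − 8277.215567·5.666) / 1115.055912 = -49.238006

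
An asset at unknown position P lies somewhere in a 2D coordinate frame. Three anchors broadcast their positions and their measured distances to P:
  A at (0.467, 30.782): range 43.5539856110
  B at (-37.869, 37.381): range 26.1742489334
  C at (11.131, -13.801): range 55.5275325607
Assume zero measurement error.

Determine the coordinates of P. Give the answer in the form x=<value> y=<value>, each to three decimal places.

x=-38.443 y=11.213

eq1: (x − 0.467)² + (y − 30.782)² = 43.5539856110²
eq2: (x + 37.869)² + (y − 37.381)² = 26.1742489334²
eq3: (x − 11.131)² + (y + 13.801)² = 55.5275325607²
eq1−eq3, eq1−eq2 (x²,y² cancel):
  21.328·x − 89.166·y = -1819.740061
  -76.672·x + 13.198·y = 3095.509064
det = 21.328·13.198 − -89.166·-76.672 = -6555.048608
x = (-1819.740061·13.198 − -89.166·3095.509064) / -6555.048608 = -38.443229
y = (21.328·3095.509064 − -1819.740061·-76.672) / -6555.048608 = 11.213051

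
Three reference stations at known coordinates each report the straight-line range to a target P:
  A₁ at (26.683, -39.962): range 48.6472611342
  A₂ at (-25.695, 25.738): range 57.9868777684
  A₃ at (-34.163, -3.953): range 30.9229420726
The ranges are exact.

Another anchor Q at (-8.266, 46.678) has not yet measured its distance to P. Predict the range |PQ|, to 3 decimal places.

79.837

eq1: (x − 26.683)² + (y + 39.962)² = 48.6472611342²
eq2: (x + 25.695)² + (y − 25.738)² = 57.9868777684²
eq3: (x + 34.163)² + (y + 3.953)² = 30.9229420726²
eq1−eq2, eq1−eq3 (x²,y² cancel):
  -104.756·x + 131.400·y = -1982.188241
  -121.692·x + 72.018·y = 284.120514
det = -104.756·72.018 − 131.400·-121.692 = 8446.011192
x = (-1982.188241·72.018 − 131.400·284.120514) / 8446.011192 = -21.322097
y = (-104.756·284.120514 − -1982.188241·-121.692) / 8446.011192 = -32.083758
|P − Q| = √((-21.322097 − -8.266)² + (-32.083758 − 46.678)²) = 79.836559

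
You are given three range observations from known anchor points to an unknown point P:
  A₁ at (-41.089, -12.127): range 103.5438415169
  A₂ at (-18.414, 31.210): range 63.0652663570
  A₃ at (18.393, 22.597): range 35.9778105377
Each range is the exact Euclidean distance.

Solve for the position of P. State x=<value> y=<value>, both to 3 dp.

x=41.817 y=49.905

eq1: (x + 41.089)² + (y + 12.127)² = 103.5438415169²
eq2: (x + 18.414)² + (y − 31.210)² = 63.0652663570²
eq3: (x − 18.393)² + (y − 22.597)² = 35.9778105377²
eq3−eq1, eq3−eq2 (x²,y² cancel):
  -118.964·x − 69.448·y = -8440.481073
  -73.614·x + 17.226·y = -2218.612332
det = -118.964·17.226 − -69.448·-73.614 = -7161.618936
x = (-8440.481073·17.226 − -69.448·-2218.612332) / -7161.618936 = 41.816511
y = (-118.964·-2218.612332 − -8440.481073·-73.614) / -7161.618936 = 49.905277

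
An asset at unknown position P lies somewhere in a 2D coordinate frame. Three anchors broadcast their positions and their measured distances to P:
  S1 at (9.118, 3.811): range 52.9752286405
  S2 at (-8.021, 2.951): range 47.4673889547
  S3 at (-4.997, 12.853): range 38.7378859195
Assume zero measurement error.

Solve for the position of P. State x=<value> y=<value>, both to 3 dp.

x=-17.899 y=49.379

eq1: (x − 9.118)² + (y − 3.811)² = 52.9752286405²
eq2: (x + 8.021)² + (y − 2.951)² = 47.4673889547²
eq3: (x + 4.997)² + (y − 12.853)² = 38.7378859195²
eq2−eq1, eq2−eq3 (x²,y² cancel):
  34.278·x + 1.720·y = -528.605032
  6.048·x + 19.804·y = 869.653985
det = 34.278·19.804 − 1.720·6.048 = 668.438952
x = (-528.605032·19.804 − 1.720·869.653985) / 668.438952 = -17.898866
y = (34.278·869.653985 − -528.605032·6.048) / 668.438952 = 49.379233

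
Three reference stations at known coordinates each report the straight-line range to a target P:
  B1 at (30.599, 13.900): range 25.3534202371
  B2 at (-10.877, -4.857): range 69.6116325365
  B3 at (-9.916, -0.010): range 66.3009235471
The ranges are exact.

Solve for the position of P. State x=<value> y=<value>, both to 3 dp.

eq1: (x − 30.599)² + (y − 13.900)² = 25.3534202371²
eq2: (x + 10.877)² + (y + 4.857)² = 69.6116325365²
eq3: (x + 9.916)² + (y + 0.010)² = 66.3009235471²
eq1−eq3, eq1−eq2 (x²,y² cancel):
  -81.030·x − 27.820·y = -4784.198190
  -82.952·x − 37.514·y = -5190.592690
det = -81.030·-37.514 − -27.820·-82.952 = 732.034780
x = (-4784.198190·-37.514 − -27.820·-5190.592690) / 732.034780 = 47.910459
y = (-81.030·-5190.592690 − -4784.198190·-82.952) / 732.034780 = 32.423210

x=47.910 y=32.423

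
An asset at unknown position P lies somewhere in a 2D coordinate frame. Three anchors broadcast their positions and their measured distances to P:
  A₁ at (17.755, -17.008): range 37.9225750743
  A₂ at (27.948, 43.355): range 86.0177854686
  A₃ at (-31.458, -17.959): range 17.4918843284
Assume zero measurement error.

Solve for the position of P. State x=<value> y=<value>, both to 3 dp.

x=-18.126 y=-29.283

eq1: (x − 17.755)² + (y + 17.008)² = 37.9225750743²
eq2: (x − 27.948)² + (y − 43.355)² = 86.0177854686²
eq3: (x + 31.458)² + (y + 17.959)² = 17.4918843284²
eq2−eq1, eq2−eq3 (x²,y² cancel):
  -20.386·x − 120.726·y = 3904.703077
  -118.812·x − 122.628·y = 5744.478116
det = -20.386·-122.628 − -120.726·-118.812 = -11843.803104
x = (3904.703077·-122.628 − -120.726·5744.478116) / -11843.803104 = -18.126098
y = (-20.386·5744.478116 − 3904.703077·-118.812) / -11843.803104 = -29.282710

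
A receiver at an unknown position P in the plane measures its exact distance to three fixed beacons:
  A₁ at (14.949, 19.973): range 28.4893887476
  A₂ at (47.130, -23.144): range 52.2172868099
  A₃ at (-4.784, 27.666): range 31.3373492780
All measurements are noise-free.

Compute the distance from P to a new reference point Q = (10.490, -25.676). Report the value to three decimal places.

25.113

eq1: (x − 14.949)² + (y − 19.973)² = 28.4893887476²
eq2: (x − 47.130)² + (y + 23.144)² = 52.2172868099²
eq3: (x + 4.784)² + (y − 27.666)² = 31.3373492780²
eq3−eq1, eq3−eq2 (x²,y² cancel):
  39.466·x − 15.386·y = 4.483307
  103.828·x − 101.620·y = 223.971842
det = 39.466·-101.620 − -15.386·103.828 = -2413.037312
x = (4.483307·-101.620 − -15.386·223.971842) / -2413.037312 = -1.239283
y = (39.466·223.971842 − 4.483307·103.828) / -2413.037312 = -3.470224
|P − Q| = √((-1.239283 − 10.490)² + (-3.470224 − -25.676)²) = 25.113195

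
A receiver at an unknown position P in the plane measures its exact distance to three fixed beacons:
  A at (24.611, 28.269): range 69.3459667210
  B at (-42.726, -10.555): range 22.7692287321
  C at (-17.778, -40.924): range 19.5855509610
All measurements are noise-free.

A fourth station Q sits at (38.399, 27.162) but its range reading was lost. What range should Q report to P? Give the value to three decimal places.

eq1: (x − 24.611)² + (y − 28.269)² = 69.3459667210²
eq2: (x + 42.726)² + (y + 10.555)² = 22.7692287321²
eq3: (x + 17.778)² + (y + 40.924)² = 19.5855509610²
eq1−eq3, eq1−eq2 (x²,y² cancel):
  -84.778·x − 138.386·y = 5011.262672
  -134.674·x − 77.648·y = 4822.506742
det = -84.778·-77.648 − -138.386·-134.674 = -12054.154020
x = (5011.262672·-77.648 − -138.386·4822.506742) / -12054.154020 = -23.083569
y = (-84.778·4822.506742 − 5011.262672·-134.674) / -12054.154020 = -22.070758
|P − Q| = √((-23.083569 − 38.399)² + (-22.070758 − 27.162)²) = 78.765289

78.765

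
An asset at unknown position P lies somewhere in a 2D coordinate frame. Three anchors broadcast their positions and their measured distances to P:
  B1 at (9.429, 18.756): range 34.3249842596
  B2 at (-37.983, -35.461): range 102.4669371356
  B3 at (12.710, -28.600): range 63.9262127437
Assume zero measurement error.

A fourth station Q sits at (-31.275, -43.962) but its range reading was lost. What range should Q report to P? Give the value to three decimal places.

eq1: (x − 9.429)² + (y − 18.756)² = 34.3249842596²
eq2: (x + 37.983)² + (y + 35.461)² = 102.4669371356²
eq3: (x − 12.710)² + (y + 28.600)² = 63.9262127437²
eq3−eq1, eq3−eq2 (x²,y² cancel):
  -6.562·x + 94.712·y = 2369.545608
  -101.386·x − 13.722·y = -4692.225820
det = -6.562·-13.722 − 94.712·-101.386 = 9692.514596
x = (2369.545608·-13.722 − 94.712·-4692.225820) / 9692.514596 = 42.496215
y = (-6.562·-4692.225820 − 2369.545608·-101.386) / 9692.514596 = 27.962727
|P − Q| = √((42.496215 − -31.275)² + (27.962727 − -43.962)²) = 103.030862

103.031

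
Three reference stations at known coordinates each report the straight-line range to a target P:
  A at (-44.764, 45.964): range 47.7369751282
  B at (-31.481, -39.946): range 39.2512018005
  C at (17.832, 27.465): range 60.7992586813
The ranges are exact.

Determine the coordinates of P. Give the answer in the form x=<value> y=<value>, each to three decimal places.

eq1: (x + 44.764)² + (y − 45.964)² = 47.7369751282²
eq2: (x + 31.481)² + (y + 39.946)² = 39.2512018005²
eq3: (x − 17.832)² + (y − 27.465)² = 60.7992586813²
eq2−eq1, eq2−eq3 (x²,y² cancel):
  -26.566·x + 171.820·y = 791.606763
  98.626·x + 134.822·y = -3670.322841
det = -26.566·134.822 − 171.820·98.626 = -20527.600572
x = (791.606763·134.822 − 171.820·-3670.322841) / -20527.600572 = -35.920461
y = (-26.566·-3670.322841 − 791.606763·98.626) / -20527.600572 = -0.946666

x=-35.920 y=-0.947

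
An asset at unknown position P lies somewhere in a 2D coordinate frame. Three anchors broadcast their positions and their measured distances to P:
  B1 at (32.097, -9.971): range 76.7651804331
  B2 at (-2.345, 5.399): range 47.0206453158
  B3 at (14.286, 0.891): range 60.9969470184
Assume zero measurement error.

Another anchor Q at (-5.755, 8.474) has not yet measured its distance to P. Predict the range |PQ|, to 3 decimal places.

eq1: (x − 32.097)² + (y + 9.971)² = 76.7651804331²
eq2: (x + 2.345)² + (y − 5.399)² = 47.0206453158²
eq3: (x − 14.286)² + (y − 0.891)² = 60.9969470184²
eq1−eq3, eq1−eq2 (x²,y² cancel):
  -35.622·x + 21.724·y = 1247.510808
  -68.884·x + 30.740·y = 2586.961817
det = -35.622·30.740 − 21.724·-68.884 = 401.415736
x = (1247.510808·30.740 − 21.724·2586.961817) / 401.415736 = -44.469299
y = (-35.622·2586.961817 − 1247.510808·-68.884) / 401.415736 = -15.493213
|P − Q| = √((-44.469299 − -5.755)² + (-15.493213 − 8.474)²) = 45.532672

45.533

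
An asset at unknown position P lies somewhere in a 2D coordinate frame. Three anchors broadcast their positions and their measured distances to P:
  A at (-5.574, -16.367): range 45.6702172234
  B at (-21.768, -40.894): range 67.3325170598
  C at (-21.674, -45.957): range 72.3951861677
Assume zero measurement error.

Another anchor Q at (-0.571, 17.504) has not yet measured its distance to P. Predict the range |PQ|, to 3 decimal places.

eq1: (x + 5.574)² + (y + 16.367)² = 45.6702172234²
eq2: (x + 21.768)² + (y + 40.894)² = 67.3325170598²
eq3: (x + 21.674)² + (y + 45.957)² = 72.3951861677²
eq3−eq2, eq3−eq1 (x²,y² cancel):
  -0.188·x + 10.126·y = 271.752062
  32.200·x + 59.180·y = 872.434279
det = -0.188·59.180 − 10.126·32.200 = -337.183040
x = (271.752062·59.180 − 10.126·872.434279) / -337.183040 = -21.495795
y = (-0.188·872.434279 − 271.752062·32.200) / -337.183040 = 26.437967
|P − Q| = √((-21.495795 − -0.571)² + (26.437967 − 17.504)²) = 22.752204

22.752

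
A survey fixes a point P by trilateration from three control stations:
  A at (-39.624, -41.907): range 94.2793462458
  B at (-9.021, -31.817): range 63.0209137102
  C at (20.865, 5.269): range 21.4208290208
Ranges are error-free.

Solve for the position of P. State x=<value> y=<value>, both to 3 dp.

x=42.280 y=4.786

eq1: (x + 39.624)² + (y + 41.907)² = 94.2793462458²
eq2: (x + 9.021)² + (y + 31.817)² = 63.0209137102²
eq3: (x − 20.865)² + (y − 5.269)² = 21.4208290208²
eq1−eq2, eq1−eq3 (x²,y² cancel):
  61.206·x + 20.180·y = 2684.401469
  120.978·x + 94.352·y = 5566.595774
det = 61.206·94.352 − 20.180·120.978 = 3333.572472
x = (2684.401469·94.352 − 20.180·5566.595774) / 3333.572472 = 42.280390
y = (61.206·5566.595774 − 2684.401469·120.978) / 3333.572472 = 4.786319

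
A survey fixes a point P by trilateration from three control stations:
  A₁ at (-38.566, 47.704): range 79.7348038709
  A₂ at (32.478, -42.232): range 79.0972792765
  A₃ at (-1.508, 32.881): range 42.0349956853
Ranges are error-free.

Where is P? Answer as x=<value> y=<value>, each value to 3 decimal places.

x=40.373 y=36.470

eq1: (x + 38.566)² + (y − 47.704)² = 79.7348038709²
eq2: (x − 32.478)² + (y + 42.232)² = 79.0972792765²
eq3: (x + 1.508)² + (y − 32.881)² = 42.0349956853²
eq1−eq2, eq1−eq3 (x²,y² cancel):
  142.088·x − 179.872·y = -823.386305
  74.116·x − 29.646·y = 1911.124339
det = 142.088·-29.646 − -179.872·74.116 = 9119.052304
x = (-823.386305·-29.646 − -179.872·1911.124339) / 9119.052304 = 40.373479
y = (142.088·1911.124339 − -823.386305·74.116) / 9119.052304 = 36.470230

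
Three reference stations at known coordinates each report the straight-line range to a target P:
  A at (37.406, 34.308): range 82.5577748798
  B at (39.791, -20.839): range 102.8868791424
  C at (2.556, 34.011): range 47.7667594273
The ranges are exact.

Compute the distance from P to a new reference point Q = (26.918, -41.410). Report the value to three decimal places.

eq1: (x − 37.406)² + (y − 34.308)² = 82.5577748798²
eq2: (x − 39.791)² + (y + 20.839)² = 102.8868791424²
eq3: (x − 2.556)² + (y − 34.011)² = 47.7667594273²
eq3−eq2, eq3−eq1 (x²,y² cancel):
  74.470·x − 109.700·y = -7449.740248
  69.700·x + 0.594·y = -3121.156444
det = 74.470·0.594 − -109.700·69.700 = 7690.325180
x = (-7449.740248·0.594 − -109.700·-3121.156444) / 7690.325180 = -45.097704
y = (74.470·-3121.156444 − -7449.740248·69.700) / 7690.325180 = 37.295481
|P − Q| = √((-45.097704 − 26.918)² + (37.295481 − -41.410)²) = 106.680899

106.681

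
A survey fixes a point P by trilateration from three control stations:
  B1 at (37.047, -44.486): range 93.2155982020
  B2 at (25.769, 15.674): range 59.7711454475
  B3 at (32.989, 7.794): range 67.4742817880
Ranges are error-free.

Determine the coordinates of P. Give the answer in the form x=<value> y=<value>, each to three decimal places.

eq1: (x − 37.047)² + (y + 44.486)² = 93.2155982020²
eq2: (x − 25.769)² + (y − 15.674)² = 59.7711454475²
eq3: (x − 32.989)² + (y − 7.794)² = 67.4742817880²
eq3−eq1, eq3−eq2 (x²,y² cancel):
  8.116·x − 104.560·y = -1933.905197
  -14.440·x + 15.760·y = 740.883955
det = 8.116·15.760 − -104.560·-14.440 = -1381.938240
x = (-1933.905197·15.760 − -104.560·740.883955) / -1381.938240 = -34.001867
y = (8.116·740.883955 − -1933.905197·-14.440) / -1381.938240 = 15.856408

x=-34.002 y=15.856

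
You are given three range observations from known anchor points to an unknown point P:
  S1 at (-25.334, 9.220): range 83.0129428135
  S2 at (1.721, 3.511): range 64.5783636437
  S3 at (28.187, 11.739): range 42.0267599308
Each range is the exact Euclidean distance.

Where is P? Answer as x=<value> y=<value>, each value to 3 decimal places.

eq1: (x + 25.334)² + (y − 9.220)² = 83.0129428135²
eq2: (x − 1.721)² + (y − 3.511)² = 64.5783636437²
eq3: (x − 28.187)² + (y − 11.739)² = 42.0267599308²
eq3−eq2, eq3−eq1 (x²,y² cancel):
  -52.932·x − 16.456·y = -3321.138629
  -107.042·x − 5.038·y = -5330.391258
det = -52.932·-5.038 − -16.456·-107.042 = -1494.811736
x = (-3321.138629·-5.038 − -16.456·-5330.391258) / -1494.811736 = 47.487600
y = (-52.932·-5330.391258 − -3321.138629·-107.042) / -1494.811736 = 49.071766

x=47.488 y=49.072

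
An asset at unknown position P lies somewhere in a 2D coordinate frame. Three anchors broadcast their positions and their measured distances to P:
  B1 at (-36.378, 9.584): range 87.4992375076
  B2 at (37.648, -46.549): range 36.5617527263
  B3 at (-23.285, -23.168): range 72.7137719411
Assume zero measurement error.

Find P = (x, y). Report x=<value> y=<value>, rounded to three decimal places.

eq1: (x + 36.378)² + (y − 9.584)² = 87.4992375076²
eq2: (x − 37.648)² + (y + 46.549)² = 36.5617527263²
eq3: (x + 23.285)² + (y + 23.168)² = 72.7137719411²
eq1−eq2, eq1−eq3 (x²,y² cancel):
  148.052·x − 112.266·y = 8488.324167
  26.186·x − 65.504·y = 2032.559444
det = 148.052·-65.504 − -112.266·26.186 = -6758.200732
x = (8488.324167·-65.504 − -112.266·2032.559444) / -6758.200732 = 48.508750
y = (148.052·2032.559444 − 8488.324167·26.186) / -6758.200732 = -11.637600

x=48.509 y=-11.638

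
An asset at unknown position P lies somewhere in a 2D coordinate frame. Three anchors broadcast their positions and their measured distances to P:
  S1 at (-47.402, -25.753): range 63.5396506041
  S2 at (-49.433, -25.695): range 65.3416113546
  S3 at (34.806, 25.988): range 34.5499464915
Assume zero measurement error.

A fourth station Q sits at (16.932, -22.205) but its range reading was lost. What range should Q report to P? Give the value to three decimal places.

25.688

eq1: (x + 47.402)² + (y + 25.753)² = 63.5396506041²
eq2: (x + 49.433)² + (y + 25.695)² = 65.3416113546²
eq3: (x − 34.806)² + (y − 25.988)² = 34.5499464915²
eq3−eq2, eq3−eq1 (x²,y² cancel):
  -168.478·x − 103.366·y = -1858.806638
  -164.416·x − 103.482·y = -1820.255563
det = -168.478·-103.482 − -103.366·-164.416 = 439.416140
x = (-1858.806638·-103.482 − -103.366·-1820.255563) / 439.416140 = 9.559257
y = (-168.478·-1820.255563 − -1858.806638·-164.416) / 439.416140 = 2.401971
|P − Q| = √((9.559257 − 16.932)² + (2.401971 − -22.205)²) = 25.687747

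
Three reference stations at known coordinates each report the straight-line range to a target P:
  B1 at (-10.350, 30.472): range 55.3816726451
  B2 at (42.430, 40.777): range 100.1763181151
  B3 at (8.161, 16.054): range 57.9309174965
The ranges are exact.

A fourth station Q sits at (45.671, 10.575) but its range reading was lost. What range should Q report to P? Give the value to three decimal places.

89.643

eq1: (x + 10.350)² + (y − 30.472)² = 55.3816726451²
eq2: (x − 42.430)² + (y − 40.777)² = 100.1763181151²
eq3: (x − 8.161)² + (y − 16.054)² = 57.9309174965²
eq3−eq2, eq3−eq1 (x²,y² cancel):
  68.538·x + 49.446·y = -3540.567717
  -37.022·x + 28.836·y = 1000.193984
det = 68.538·28.836 − 49.446·-37.022 = 3806.951580
x = (-3540.567717·28.836 − 49.446·1000.193984) / 3806.951580 = -39.809123
y = (68.538·1000.193984 − -3540.567717·-37.022) / 3806.951580 = -16.424586
|P − Q| = √((-39.809123 − 45.671)² + (-16.424586 − 10.575)²) = 89.642786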